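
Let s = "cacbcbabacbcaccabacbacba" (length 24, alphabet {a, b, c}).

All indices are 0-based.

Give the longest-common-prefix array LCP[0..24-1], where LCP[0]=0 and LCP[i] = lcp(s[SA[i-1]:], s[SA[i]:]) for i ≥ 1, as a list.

[0, 1, 5, 1, 4, 3, 4, 2, 0, 2, 2, 5, 4, 1, 2, 0, 2, 3, 1, 3, 3, 2, 3, 1]

sorted suffixes:
  #0 SA[0]=23  'a'
  #1 SA[1]=15  'abacbacba'
  #2 SA[2]=6  'abacbcaccabacbacba'
  #3 SA[3]=20  'acba'
  #4 SA[4]=17  'acbacba'
  #5 SA[5]=8  'acbcaccabacbacba'
  #6 SA[6]=1  'acbcbabacbcaccabacbacba'
  #7 SA[7]=12  'accabacbacba'
  #8 SA[8]=22  'ba'
  #9 SA[9]=5  'babacbcaccabacbacba'
  #10 SA[10]=19  'bacba'
  #11 SA[11]=16  'bacbacba'
  #12 SA[12]=7  'bacbcaccabacbacba'
  #13 SA[13]=10  'bcaccabacbacba'
  #14 SA[14]=3  'bcbabacbcaccabacbacba'
  #15 SA[15]=14  'cabacbacba'
  #16 SA[16]=0  'cacbcbabacbcaccabacbacba'
  #17 SA[17]=11  'caccabacbacba'
  #18 SA[18]=21  'cba'
  #19 SA[19]=4  'cbabacbcaccabacbacba'
  #20 SA[20]=18  'cbacba'
  #21 SA[21]=9  'cbcaccabacbacba'
  #22 SA[22]=2  'cbcbabacbcaccabacbacba'
  #23 SA[23]=13  'ccabacbacba'

SA = [23, 15, 6, 20, 17, 8, 1, 12, 22, 5, 19, 16, 7, 10, 3, 14, 0, 11, 21, 4, 18, 9, 2, 13]
rank  pair      lcp
   1  s[23:],s[15:]  1  'a'
   2  s[15:],s[6:]  5  'abacb'
   3  s[6:],s[20:]  1  'a'
   4  s[20:],s[17:]  4  'acba'
   5  s[17:],s[8:]  3  'acb'
   6  s[8:],s[1:]  4  'acbc'
   7  s[1:],s[12:]  2  'ac'
   8  s[12:],s[22:]  0  ''
   9  s[22:],s[5:]  2  'ba'
  10  s[5:],s[19:]  2  'ba'
  11  s[19:],s[16:]  5  'bacba'
  12  s[16:],s[7:]  4  'bacb'
  13  s[7:],s[10:]  1  'b'
  14  s[10:],s[3:]  2  'bc'
  15  s[3:],s[14:]  0  ''
  16  s[14:],s[0:]  2  'ca'
  17  s[0:],s[11:]  3  'cac'
  18  s[11:],s[21:]  1  'c'
  19  s[21:],s[4:]  3  'cba'
  20  s[4:],s[18:]  3  'cba'
  21  s[18:],s[9:]  2  'cb'
  22  s[9:],s[2:]  3  'cbc'
  23  s[2:],s[13:]  1  'c'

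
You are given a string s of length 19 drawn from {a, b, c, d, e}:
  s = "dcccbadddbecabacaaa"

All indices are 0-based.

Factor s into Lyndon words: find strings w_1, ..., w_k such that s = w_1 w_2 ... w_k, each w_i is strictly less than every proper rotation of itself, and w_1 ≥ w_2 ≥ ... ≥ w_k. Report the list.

["d", "c", "c", "c", "b", "adddbec", "abac", "a", "a", "a"]

emit factor 1: 'd' (i=0, period=1)
emit factor 2: 'c' (i=1, period=1)
emit factor 3: 'c' (i=2, period=1)
emit factor 4: 'c' (i=3, period=1)
emit factor 5: 'b' (i=4, period=1)
emit factor 6: 'adddbec' (i=5, period=7)
emit factor 7: 'abac' (i=12, period=4)
emit factor 8: 'a' (i=16, period=1)
emit factor 9: 'a' (i=17, period=1)
emit factor 10: 'a' (i=18, period=1)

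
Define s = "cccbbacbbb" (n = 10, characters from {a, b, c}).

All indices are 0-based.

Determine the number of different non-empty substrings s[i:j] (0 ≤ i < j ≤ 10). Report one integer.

43

rank | idx | suffix
   0 |   5 | acbbb
   1 |   9 | b
   2 |   4 | bacbbb
   3 |   8 | bb
   4 |   3 | bbacbbb
   5 |   7 | bbb
   6 |   2 | cbbacbbb
   7 |   6 | cbbb
   8 |   1 | ccbbacbbb
   9 |   0 | cccbbacbbb

SA = [5, 9, 4, 8, 3, 7, 2, 6, 1, 0]
[i] adj suffixes → lcp
  [1] 5/9 → 0 ('')
  [2] 9/4 → 1 ('b')
  [3] 4/8 → 1 ('b')
  [4] 8/3 → 2 ('bb')
  [5] 3/7 → 2 ('bb')
  [6] 7/2 → 0 ('')
  [7] 2/6 → 3 ('cbb')
  [8] 6/1 → 1 ('c')
  [9] 1/0 → 2 ('cc')

n(n+1)/2 = 10·11/2 = 55
Σ LCP = 0 + 0 + 1 + 1 + 2 + 2 + 0 + 3 + 1 + 2 = 12
distinct = 55 − 12 = 43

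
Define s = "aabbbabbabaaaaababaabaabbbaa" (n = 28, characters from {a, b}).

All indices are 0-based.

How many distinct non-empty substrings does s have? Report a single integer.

324

rank | idx | suffix
   0 |  27 | a
   1 |  26 | aa
   2 |  10 | aaaaababaabaabbbaa
   3 |  11 | aaaababaabaabbbaa
   4 |  12 | aaababaabaabbbaa
   5 |  18 | aabaabbbaa
   6 |  13 | aababaabaabbbaa
   7 |  21 | aabbbaa
   8 |   0 | aabbbabbabaaaaababaabaabbbaa
   9 |   8 | abaaaaababaabaabbbaa
  10 |  16 | abaabaabbbaa
  11 |  19 | abaabbbaa
  12 |  14 | ababaabaabbbaa
  13 |   5 | abbabaaaaababaabaabbbaa
  14 |  22 | abbbaa
  15 |   1 | abbbabbabaaaaababaabaabbbaa
  16 |  25 | baa
  17 |   9 | baaaaababaabaabbbaa
  18 |  17 | baabaabbbaa
  19 |  20 | baabbbaa
  20 |   7 | babaaaaababaabaabbbaa
  21 |  15 | babaabaabbbaa
  22 |   4 | babbabaaaaababaabaabbbaa
  23 |  24 | bbaa
  24 |   6 | bbabaaaaababaabaabbbaa
  25 |   3 | bbabbabaaaaababaabaabbbaa
  26 |  23 | bbbaa
  27 |   2 | bbbabbabaaaaababaabaabbbaa

SA = [27, 26, 10, 11, 12, 18, 13, 21, 0, 8, 16, 19, 14, 5, 22, 1, 25, 9, 17, 20, 7, 15, 4, 24, 6, 3, 23, 2]
rank  pair      lcp
   1  s[27:],s[26:]  1  'a'
   2  s[26:],s[10:]  2  'aa'
   3  s[10:],s[11:]  4  'aaaa'
   4  s[11:],s[12:]  3  'aaa'
   5  s[12:],s[18:]  2  'aa'
   6  s[18:],s[13:]  4  'aaba'
   7  s[13:],s[21:]  3  'aab'
   8  s[21:],s[0:]  6  'aabbba'
   9  s[0:],s[8:]  1  'a'
  10  s[8:],s[16:]  4  'abaa'
  11  s[16:],s[19:]  5  'abaab'
  12  s[19:],s[14:]  3  'aba'
  13  s[14:],s[5:]  2  'ab'
  14  s[5:],s[22:]  3  'abb'
  15  s[22:],s[1:]  5  'abbba'
  16  s[1:],s[25:]  0  ''
  17  s[25:],s[9:]  3  'baa'
  18  s[9:],s[17:]  3  'baa'
  19  s[17:],s[20:]  4  'baab'
  20  s[20:],s[7:]  2  'ba'
  21  s[7:],s[15:]  5  'babaa'
  22  s[15:],s[4:]  3  'bab'
  23  s[4:],s[24:]  1  'b'
  24  s[24:],s[6:]  3  'bba'
  25  s[6:],s[3:]  4  'bbab'
  26  s[3:],s[23:]  2  'bb'
  27  s[23:],s[2:]  4  'bbba'

n(n+1)/2 = 28·29/2 = 406
Σ LCP = 0 + 1 + 2 + 4 + 3 + 2 + 4 + 3 + 6 + 1 + 4 + 5 + 3 + 2 + 3 + 5 + 0 + 3 + 3 + 4 + 2 + 5 + 3 + 1 + 3 + 4 + 2 + 4 = 82
distinct = 406 − 82 = 324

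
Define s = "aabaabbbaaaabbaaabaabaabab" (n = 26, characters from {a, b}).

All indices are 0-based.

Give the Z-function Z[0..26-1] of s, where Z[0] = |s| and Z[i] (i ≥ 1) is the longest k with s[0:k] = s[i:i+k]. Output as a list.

Z[0]=26
i=1: fresh scan; Z[1]=1 extend→box=[1,2)
i=2: fresh scan; Z[2]=0
i=3: fresh scan; Z[3]=3 extend→box=[3,6)
i=4: min(r-i=2, Z[1]=1)=1; Z[4]=1
i=5: min(r-i=1, Z[2]=0)=0; Z[5]=0
i=6: fresh scan; Z[6]=0
i=7: fresh scan; Z[7]=0
i=8: fresh scan; Z[8]=2 extend→box=[8,10)
i=9: min(r-i=1, Z[1]=1)=1; Z[9]=2 extend→box=[9,11)
i=10: min(r-i=1, Z[1]=1)=1; Z[10]=3 extend→box=[10,13)
i=11: min(r-i=2, Z[1]=1)=1; Z[11]=1
i=12: min(r-i=1, Z[2]=0)=0; Z[12]=0
i=13: fresh scan; Z[13]=0
i=14: fresh scan; Z[14]=2 extend→box=[14,16)
i=15: min(r-i=1, Z[1]=1)=1; Z[15]=6 extend→box=[15,21)
i=16: min(r-i=5, Z[1]=1)=1; Z[16]=1
i=17: min(r-i=4, Z[2]=0)=0; Z[17]=0
i=18: min(r-i=3, Z[3]=3)=3; Z[18]=6 extend→box=[18,24)
i=19: min(r-i=5, Z[1]=1)=1; Z[19]=1
i=20: min(r-i=4, Z[2]=0)=0; Z[20]=0
i=21: min(r-i=3, Z[3]=3)=3; Z[21]=4 extend→box=[21,25)
i=22: min(r-i=3, Z[1]=1)=1; Z[22]=1
i=23: min(r-i=2, Z[2]=0)=0; Z[23]=0
i=24: min(r-i=1, Z[3]=3)=1; Z[24]=1
i=25: fresh scan; Z[25]=0

[26, 1, 0, 3, 1, 0, 0, 0, 2, 2, 3, 1, 0, 0, 2, 6, 1, 0, 6, 1, 0, 4, 1, 0, 1, 0]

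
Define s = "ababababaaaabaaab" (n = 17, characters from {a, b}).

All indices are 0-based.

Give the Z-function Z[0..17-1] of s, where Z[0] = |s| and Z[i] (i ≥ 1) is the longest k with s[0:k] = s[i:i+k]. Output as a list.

Z[0]=17
i=1: i≥r, start 0; Z[1]=0
i=2: i≥r, start 0; Z[2]=7 scan→box=[2,9)
i=3: min(r-i=6, Z[1]=0)=0; Z[3]=0
i=4: min(r-i=5, Z[2]=7)=5; Z[4]=5
i=5: min(r-i=4, Z[3]=0)=0; Z[5]=0
i=6: min(r-i=3, Z[4]=5)=3; Z[6]=3
i=7: min(r-i=2, Z[5]=0)=0; Z[7]=0
i=8: min(r-i=1, Z[6]=3)=1; Z[8]=1
i=9: i≥r, start 0; Z[9]=1 scan→box=[9,10)
i=10: i≥r, start 0; Z[10]=1 scan→box=[10,11)
i=11: i≥r, start 0; Z[11]=3 scan→box=[11,14)
i=12: min(r-i=2, Z[1]=0)=0; Z[12]=0
i=13: min(r-i=1, Z[2]=7)=1; Z[13]=1
i=14: i≥r, start 0; Z[14]=1 scan→box=[14,15)
i=15: i≥r, start 0; Z[15]=2 scan→box=[15,17)
i=16: min(r-i=1, Z[1]=0)=0; Z[16]=0

[17, 0, 7, 0, 5, 0, 3, 0, 1, 1, 1, 3, 0, 1, 1, 2, 0]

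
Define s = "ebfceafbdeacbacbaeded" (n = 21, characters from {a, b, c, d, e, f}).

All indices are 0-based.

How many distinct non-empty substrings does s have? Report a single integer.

207

rank | idx | suffix
   0 |  10 | acbacbaeded
   1 |  13 | acbaeded
   2 |  16 | aeded
   3 |   5 | afbdeacbacbaeded
   4 |  12 | bacbaeded
   5 |  15 | baeded
   6 |   7 | bdeacbacbaeded
   7 |   1 | bfceafbdeacbacbaeded
   8 |  11 | cbacbaeded
   9 |  14 | cbaeded
  10 |   3 | ceafbdeacbacbaeded
  11 |  20 | d
  12 |   8 | deacbacbaeded
  13 |  18 | ded
  14 |   9 | eacbacbaeded
  15 |   4 | eafbdeacbacbaeded
  16 |   0 | ebfceafbdeacbacbaeded
  17 |  19 | ed
  18 |  17 | eded
  19 |   6 | fbdeacbacbaeded
  20 |   2 | fceafbdeacbacbaeded

SA = [10, 13, 16, 5, 12, 15, 7, 1, 11, 14, 3, 20, 8, 18, 9, 4, 0, 19, 17, 6, 2]
[i] adj suffixes → lcp
  [1] 10/13 → 4 ('acba')
  [2] 13/16 → 1 ('a')
  [3] 16/5 → 1 ('a')
  [4] 5/12 → 0 ('')
  [5] 12/15 → 2 ('ba')
  [6] 15/7 → 1 ('b')
  [7] 7/1 → 1 ('b')
  [8] 1/11 → 0 ('')
  [9] 11/14 → 3 ('cba')
  [10] 14/3 → 1 ('c')
  [11] 3/20 → 0 ('')
  [12] 20/8 → 1 ('d')
  [13] 8/18 → 2 ('de')
  [14] 18/9 → 0 ('')
  [15] 9/4 → 2 ('ea')
  [16] 4/0 → 1 ('e')
  [17] 0/19 → 1 ('e')
  [18] 19/17 → 2 ('ed')
  [19] 17/6 → 0 ('')
  [20] 6/2 → 1 ('f')

n(n+1)/2 = 21·22/2 = 231
Σ LCP = 0 + 4 + 1 + 1 + 0 + 2 + 1 + 1 + 0 + 3 + 1 + 0 + 1 + 2 + 0 + 2 + 1 + 1 + 2 + 0 + 1 = 24
distinct = 231 − 24 = 207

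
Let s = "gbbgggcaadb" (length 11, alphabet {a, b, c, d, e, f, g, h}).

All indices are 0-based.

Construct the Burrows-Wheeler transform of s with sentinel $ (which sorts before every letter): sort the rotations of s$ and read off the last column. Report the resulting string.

rank  rotation      last
    0  $gbbgggcaadb  b
    1  aadb$gbbgggc  c
    2  adb$gbbgggca  a
    3  b$gbbgggcaad  d
    4  bbgggcaadb$g  g
    5  bgggcaadb$gb  b
    6  caadb$gbbggg  g
    7  db$gbbgggcaa  a
    8  gbbgggcaadb$  $
    9  gcaadb$gbbgg  g
   10  ggcaadb$gbbg  g
   11  gggcaadb$gbb  b

bcadgbga$ggb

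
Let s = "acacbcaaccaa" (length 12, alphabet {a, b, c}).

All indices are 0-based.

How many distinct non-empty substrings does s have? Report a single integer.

rank | idx | suffix
   0 |  11 | a
   1 |  10 | aa
   2 |   6 | aaccaa
   3 |   0 | acacbcaaccaa
   4 |   2 | acbcaaccaa
   5 |   7 | accaa
   6 |   4 | bcaaccaa
   7 |   9 | caa
   8 |   5 | caaccaa
   9 |   1 | cacbcaaccaa
  10 |   3 | cbcaaccaa
  11 |   8 | ccaa

SA = [11, 10, 6, 0, 2, 7, 4, 9, 5, 1, 3, 8]
rank  pair      lcp
   1  s[11:],s[10:]  1  'a'
   2  s[10:],s[6:]  2  'aa'
   3  s[6:],s[0:]  1  'a'
   4  s[0:],s[2:]  2  'ac'
   5  s[2:],s[7:]  2  'ac'
   6  s[7:],s[4:]  0  ''
   7  s[4:],s[9:]  0  ''
   8  s[9:],s[5:]  3  'caa'
   9  s[5:],s[1:]  2  'ca'
  10  s[1:],s[3:]  1  'c'
  11  s[3:],s[8:]  1  'c'

n(n+1)/2 = 12·13/2 = 78
Σ LCP = 0 + 1 + 2 + 1 + 2 + 2 + 0 + 0 + 3 + 2 + 1 + 1 = 15
distinct = 78 − 15 = 63

63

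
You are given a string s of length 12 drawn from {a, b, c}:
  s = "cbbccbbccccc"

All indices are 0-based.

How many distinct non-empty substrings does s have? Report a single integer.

sorted suffixes:
  #0 SA[0]=1  'bbccbbccccc'
  #1 SA[1]=5  'bbccccc'
  #2 SA[2]=2  'bccbbccccc'
  #3 SA[3]=6  'bccccc'
  #4 SA[4]=11  'c'
  #5 SA[5]=0  'cbbccbbccccc'
  #6 SA[6]=4  'cbbccccc'
  #7 SA[7]=10  'cc'
  #8 SA[8]=3  'ccbbccccc'
  #9 SA[9]=9  'ccc'
  #10 SA[10]=8  'cccc'
  #11 SA[11]=7  'ccccc'

SA = [1, 5, 2, 6, 11, 0, 4, 10, 3, 9, 8, 7]
[i] adj suffixes → lcp
  [1] 1/5 → 4 ('bbcc')
  [2] 5/2 → 1 ('b')
  [3] 2/6 → 3 ('bcc')
  [4] 6/11 → 0 ('')
  [5] 11/0 → 1 ('c')
  [6] 0/4 → 5 ('cbbcc')
  [7] 4/10 → 1 ('c')
  [8] 10/3 → 2 ('cc')
  [9] 3/9 → 2 ('cc')
  [10] 9/8 → 3 ('ccc')
  [11] 8/7 → 4 ('cccc')

n(n+1)/2 = 12·13/2 = 78
Σ LCP = 0 + 4 + 1 + 3 + 0 + 1 + 5 + 1 + 2 + 2 + 3 + 4 = 26
distinct = 78 − 26 = 52

52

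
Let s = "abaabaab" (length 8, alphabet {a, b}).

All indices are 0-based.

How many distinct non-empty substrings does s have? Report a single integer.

20

rank | idx | suffix
   0 |   5 | aab
   1 |   2 | aabaab
   2 |   6 | ab
   3 |   3 | abaab
   4 |   0 | abaabaab
   5 |   7 | b
   6 |   4 | baab
   7 |   1 | baabaab

SA = [5, 2, 6, 3, 0, 7, 4, 1]
rank  pair      lcp
   1  s[5:],s[2:]  3  'aab'
   2  s[2:],s[6:]  1  'a'
   3  s[6:],s[3:]  2  'ab'
   4  s[3:],s[0:]  5  'abaab'
   5  s[0:],s[7:]  0  ''
   6  s[7:],s[4:]  1  'b'
   7  s[4:],s[1:]  4  'baab'

n(n+1)/2 = 8·9/2 = 36
Σ LCP = 0 + 3 + 1 + 2 + 5 + 0 + 1 + 4 = 16
distinct = 36 − 16 = 20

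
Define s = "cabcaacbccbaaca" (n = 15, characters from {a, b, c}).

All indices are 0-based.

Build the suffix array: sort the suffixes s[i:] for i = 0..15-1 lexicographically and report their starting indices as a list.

sorted suffixes:
  #0 SA[0]=14  'a'
  #1 SA[1]=11  'aaca'
  #2 SA[2]=4  'aacbccbaaca'
  #3 SA[3]=1  'abcaacbccbaaca'
  #4 SA[4]=12  'aca'
  #5 SA[5]=5  'acbccbaaca'
  #6 SA[6]=10  'baaca'
  #7 SA[7]=2  'bcaacbccbaaca'
  #8 SA[8]=7  'bccbaaca'
  #9 SA[9]=13  'ca'
  #10 SA[10]=3  'caacbccbaaca'
  #11 SA[11]=0  'cabcaacbccbaaca'
  #12 SA[12]=9  'cbaaca'
  #13 SA[13]=6  'cbccbaaca'
  #14 SA[14]=8  'ccbaaca'

[14, 11, 4, 1, 12, 5, 10, 2, 7, 13, 3, 0, 9, 6, 8]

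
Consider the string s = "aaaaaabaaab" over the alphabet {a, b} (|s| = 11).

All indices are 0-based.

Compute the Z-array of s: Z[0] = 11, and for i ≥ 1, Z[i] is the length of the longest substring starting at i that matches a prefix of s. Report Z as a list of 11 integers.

Z[0]=11
i=1: outside box; Z[1]=5 grow→box=[1,6)
i=2: min(r-i=4, Z[1]=5)=4; Z[2]=4
i=3: min(r-i=3, Z[2]=4)=3; Z[3]=3
i=4: min(r-i=2, Z[3]=3)=2; Z[4]=2
i=5: min(r-i=1, Z[4]=2)=1; Z[5]=1
i=6: outside box; Z[6]=0
i=7: outside box; Z[7]=3 grow→box=[7,10)
i=8: min(r-i=2, Z[1]=5)=2; Z[8]=2
i=9: min(r-i=1, Z[2]=4)=1; Z[9]=1
i=10: outside box; Z[10]=0

[11, 5, 4, 3, 2, 1, 0, 3, 2, 1, 0]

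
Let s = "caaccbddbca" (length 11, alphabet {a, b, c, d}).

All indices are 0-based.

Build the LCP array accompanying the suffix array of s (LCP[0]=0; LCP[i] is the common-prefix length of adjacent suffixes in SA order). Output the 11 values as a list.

[0, 1, 1, 0, 1, 0, 2, 1, 1, 0, 1]

rank | idx | suffix
   0 |  10 | a
   1 |   1 | aaccbddbca
   2 |   2 | accbddbca
   3 |   8 | bca
   4 |   5 | bddbca
   5 |   9 | ca
   6 |   0 | caaccbddbca
   7 |   4 | cbddbca
   8 |   3 | ccbddbca
   9 |   7 | dbca
  10 |   6 | ddbca

SA = [10, 1, 2, 8, 5, 9, 0, 4, 3, 7, 6]
rank  pair      lcp
   1  s[10:],s[1:]  1  'a'
   2  s[1:],s[2:]  1  'a'
   3  s[2:],s[8:]  0  ''
   4  s[8:],s[5:]  1  'b'
   5  s[5:],s[9:]  0  ''
   6  s[9:],s[0:]  2  'ca'
   7  s[0:],s[4:]  1  'c'
   8  s[4:],s[3:]  1  'c'
   9  s[3:],s[7:]  0  ''
  10  s[7:],s[6:]  1  'd'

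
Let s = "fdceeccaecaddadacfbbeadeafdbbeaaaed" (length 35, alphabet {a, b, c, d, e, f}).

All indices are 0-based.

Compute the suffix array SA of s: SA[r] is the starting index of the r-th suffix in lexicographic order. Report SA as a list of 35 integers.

[30, 31, 15, 13, 10, 21, 7, 32, 24, 27, 18, 28, 19, 9, 6, 5, 2, 16, 34, 14, 12, 26, 1, 11, 22, 29, 20, 23, 8, 4, 33, 3, 17, 25, 0]

sorted suffixes:
  #0 SA[0]=30  'aaaed'
  #1 SA[1]=31  'aaed'
  #2 SA[2]=15  'acfbbeadeafdbbeaaaed'
  #3 SA[3]=13  'adacfbbeadeafdbbeaaaed'
  #4 SA[4]=10  'addadacfbbeadeafdbbeaaaed'
  #5 SA[5]=21  'adeafdbbeaaaed'
  #6 SA[6]=7  'aecaddadacfbbeadeafdbbeaaaed'
  #7 SA[7]=32  'aed'
  #8 SA[8]=24  'afdbbeaaaed'
  #9 SA[9]=27  'bbeaaaed'
  #10 SA[10]=18  'bbeadeafdbbeaaaed'
  #11 SA[11]=28  'beaaaed'
  #12 SA[12]=19  'beadeafdbbeaaaed'
  #13 SA[13]=9  'caddadacfbbeadeafdbbeaaaed'
  #14 SA[14]=6  'caecaddadacfbbeadeafdbbeaaaed'
  #15 SA[15]=5  'ccaecaddadacfbbeadeafdbbeaaaed'
  #16 SA[16]=2  'ceeccaecaddadacfbbeadeafdbbeaaaed'
  #17 SA[17]=16  'cfbbeadeafdbbeaaaed'
  #18 SA[18]=34  'd'
  #19 SA[19]=14  'dacfbbeadeafdbbeaaaed'
  #20 SA[20]=12  'dadacfbbeadeafdbbeaaaed'
  #21 SA[21]=26  'dbbeaaaed'
  #22 SA[22]=1  'dceeccaecaddadacfbbeadeafdbbeaaaed'
  #23 SA[23]=11  'ddadacfbbeadeafdbbeaaaed'
  #24 SA[24]=22  'deafdbbeaaaed'
  #25 SA[25]=29  'eaaaed'
  #26 SA[26]=20  'eadeafdbbeaaaed'
  #27 SA[27]=23  'eafdbbeaaaed'
  #28 SA[28]=8  'ecaddadacfbbeadeafdbbeaaaed'
  #29 SA[29]=4  'eccaecaddadacfbbeadeafdbbeaaaed'
  #30 SA[30]=33  'ed'
  #31 SA[31]=3  'eeccaecaddadacfbbeadeafdbbeaaaed'
  #32 SA[32]=17  'fbbeadeafdbbeaaaed'
  #33 SA[33]=25  'fdbbeaaaed'
  #34 SA[34]=0  'fdceeccaecaddadacfbbeadeafdbbeaaaed'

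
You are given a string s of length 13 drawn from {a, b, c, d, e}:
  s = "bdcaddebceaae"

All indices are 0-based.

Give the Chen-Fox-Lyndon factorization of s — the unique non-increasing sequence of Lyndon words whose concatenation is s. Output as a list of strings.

["bdc", "addebce", "aae"]

emit factor 1: 'bdc' (i=0, period=3)
emit factor 2: 'addebce' (i=3, period=7)
emit factor 3: 'aae' (i=10, period=3)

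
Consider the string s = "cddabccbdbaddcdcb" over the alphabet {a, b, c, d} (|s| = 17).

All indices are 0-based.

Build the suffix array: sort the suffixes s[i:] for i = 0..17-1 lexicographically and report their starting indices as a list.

[3, 10, 16, 9, 4, 7, 15, 6, 5, 13, 0, 2, 8, 14, 12, 1, 11]

rank→(start, suffix):
  0 → (3, 'abccbdbaddcdcb')
  1 → (10, 'addcdcb')
  2 → (16, 'b')
  3 → (9, 'baddcdcb')
  4 → (4, 'bccbdbaddcdcb')
  5 → (7, 'bdbaddcdcb')
  6 → (15, 'cb')
  7 → (6, 'cbdbaddcdcb')
  8 → (5, 'ccbdbaddcdcb')
  9 → (13, 'cdcb')
  10 → (0, 'cddabccbdbaddcdcb')
  11 → (2, 'dabccbdbaddcdcb')
  12 → (8, 'dbaddcdcb')
  13 → (14, 'dcb')
  14 → (12, 'dcdcb')
  15 → (1, 'ddabccbdbaddcdcb')
  16 → (11, 'ddcdcb')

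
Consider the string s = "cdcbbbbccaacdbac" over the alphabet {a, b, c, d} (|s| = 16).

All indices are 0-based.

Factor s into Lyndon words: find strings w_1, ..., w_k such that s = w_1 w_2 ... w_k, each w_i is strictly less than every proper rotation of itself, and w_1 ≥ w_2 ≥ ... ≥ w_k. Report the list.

emit factor 1: 'cd' (i=0, period=2)
emit factor 2: 'c' (i=2, period=1)
emit factor 3: 'bbbbcc' (i=3, period=6)
emit factor 4: 'aacdbac' (i=9, period=7)

["cd", "c", "bbbbcc", "aacdbac"]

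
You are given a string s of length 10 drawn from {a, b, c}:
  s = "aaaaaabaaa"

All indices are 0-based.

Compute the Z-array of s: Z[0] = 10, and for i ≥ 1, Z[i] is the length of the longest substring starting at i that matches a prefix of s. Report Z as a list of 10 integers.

[10, 5, 4, 3, 2, 1, 0, 3, 2, 1]

Z[0]=10
i=1: fresh scan; Z[1]=5 extend→box=[1,6)
i=2: min(r-i=4, Z[1]=5)=4; Z[2]=4
i=3: min(r-i=3, Z[2]=4)=3; Z[3]=3
i=4: min(r-i=2, Z[3]=3)=2; Z[4]=2
i=5: min(r-i=1, Z[4]=2)=1; Z[5]=1
i=6: fresh scan; Z[6]=0
i=7: fresh scan; Z[7]=3 extend→box=[7,10)
i=8: min(r-i=2, Z[1]=5)=2; Z[8]=2
i=9: min(r-i=1, Z[2]=4)=1; Z[9]=1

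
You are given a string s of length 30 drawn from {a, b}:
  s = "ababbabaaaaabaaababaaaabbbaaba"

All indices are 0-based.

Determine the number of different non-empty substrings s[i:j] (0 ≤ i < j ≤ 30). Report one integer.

sorted suffixes:
  #0 SA[0]=29  'a'
  #1 SA[1]=7  'aaaaabaaababaaaabbbaaba'
  #2 SA[2]=8  'aaaabaaababaaaabbbaaba'
  #3 SA[3]=19  'aaaabbbaaba'
  #4 SA[4]=9  'aaabaaababaaaabbbaaba'
  #5 SA[5]=13  'aaababaaaabbbaaba'
  #6 SA[6]=20  'aaabbbaaba'
  #7 SA[7]=26  'aaba'
  #8 SA[8]=10  'aabaaababaaaabbbaaba'
  #9 SA[9]=14  'aababaaaabbbaaba'
  #10 SA[10]=21  'aabbbaaba'
  #11 SA[11]=27  'aba'
  #12 SA[12]=5  'abaaaaabaaababaaaabbbaaba'
  #13 SA[13]=17  'abaaaabbbaaba'
  #14 SA[14]=11  'abaaababaaaabbbaaba'
  #15 SA[15]=15  'ababaaaabbbaaba'
  #16 SA[16]=0  'ababbabaaaaabaaababaaaabbbaaba'
  #17 SA[17]=2  'abbabaaaaabaaababaaaabbbaaba'
  #18 SA[18]=22  'abbbaaba'
  #19 SA[19]=28  'ba'
  #20 SA[20]=6  'baaaaabaaababaaaabbbaaba'
  #21 SA[21]=18  'baaaabbbaaba'
  #22 SA[22]=12  'baaababaaaabbbaaba'
  #23 SA[23]=25  'baaba'
  #24 SA[24]=4  'babaaaaabaaababaaaabbbaaba'
  #25 SA[25]=16  'babaaaabbbaaba'
  #26 SA[26]=1  'babbabaaaaabaaababaaaabbbaaba'
  #27 SA[27]=24  'bbaaba'
  #28 SA[28]=3  'bbabaaaaabaaababaaaabbbaaba'
  #29 SA[29]=23  'bbbaaba'

SA = [29, 7, 8, 19, 9, 13, 20, 26, 10, 14, 21, 27, 5, 17, 11, 15, 0, 2, 22, 28, 6, 18, 12, 25, 4, 16, 1, 24, 3, 23]
i: (SA[i-1],SA[i]) lcp shared
  1: (29,7) 1 'a'
  2: (7,8) 4 'aaaa'
  3: (8,19) 5 'aaaab'
  4: (19,9) 3 'aaa'
  5: (9,13) 5 'aaaba'
  6: (13,20) 4 'aaab'
  7: (20,26) 2 'aa'
  8: (26,10) 4 'aaba'
  9: (10,14) 4 'aaba'
  10: (14,21) 3 'aab'
  11: (21,27) 1 'a'
  12: (27,5) 3 'aba'
  13: (5,17) 6 'abaaaa'
  14: (17,11) 5 'abaaa'
  15: (11,15) 3 'aba'
  16: (15,0) 4 'abab'
  17: (0,2) 2 'ab'
  18: (2,22) 3 'abb'
  19: (22,28) 0 ''
  20: (28,6) 2 'ba'
  21: (6,18) 5 'baaaa'
  22: (18,12) 4 'baaa'
  23: (12,25) 3 'baa'
  24: (25,4) 2 'ba'
  25: (4,16) 7 'babaaaa'
  26: (16,1) 3 'bab'
  27: (1,24) 1 'b'
  28: (24,3) 3 'bba'
  29: (3,23) 2 'bb'

n(n+1)/2 = 30·31/2 = 465
Σ LCP = 0 + 1 + 4 + 5 + 3 + 5 + 4 + 2 + 4 + 4 + 3 + 1 + 3 + 6 + 5 + 3 + 4 + 2 + 3 + 0 + 2 + 5 + 4 + 3 + 2 + 7 + 3 + 1 + 3 + 2 = 94
distinct = 465 − 94 = 371

371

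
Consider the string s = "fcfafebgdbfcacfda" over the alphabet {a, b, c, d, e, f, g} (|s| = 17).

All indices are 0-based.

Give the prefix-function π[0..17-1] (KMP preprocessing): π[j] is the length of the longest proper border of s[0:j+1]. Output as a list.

[0, 0, 1, 0, 1, 0, 0, 0, 0, 0, 1, 2, 0, 0, 1, 0, 0]

π[0] = 0
j=1 s[j]='c': π[1]=0 (border '')
j=2 s[j]='f': π[2]=1 (border 'f')
j=3 s[j]='a': k: 1→0; π[3]=0 (border '')
j=4 s[j]='f': π[4]=1 (border 'f')
j=5 s[j]='e': k: 1→0; π[5]=0 (border '')
j=6 s[j]='b': π[6]=0 (border '')
j=7 s[j]='g': π[7]=0 (border '')
j=8 s[j]='d': π[8]=0 (border '')
j=9 s[j]='b': π[9]=0 (border '')
j=10 s[j]='f': π[10]=1 (border 'f')
j=11 s[j]='c': π[11]=2 (border 'fc')
j=12 s[j]='a': k: 2→0; π[12]=0 (border '')
j=13 s[j]='c': π[13]=0 (border '')
j=14 s[j]='f': π[14]=1 (border 'f')
j=15 s[j]='d': k: 1→0; π[15]=0 (border '')
j=16 s[j]='a': π[16]=0 (border '')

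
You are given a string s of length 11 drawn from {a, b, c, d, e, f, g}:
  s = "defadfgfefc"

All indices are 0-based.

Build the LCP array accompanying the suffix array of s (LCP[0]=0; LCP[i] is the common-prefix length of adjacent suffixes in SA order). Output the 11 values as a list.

[0, 0, 0, 1, 0, 2, 0, 1, 1, 1, 0]

rank | idx | suffix
   0 |   3 | adfgfefc
   1 |  10 | c
   2 |   0 | defadfgfefc
   3 |   4 | dfgfefc
   4 |   1 | efadfgfefc
   5 |   8 | efc
   6 |   2 | fadfgfefc
   7 |   9 | fc
   8 |   7 | fefc
   9 |   5 | fgfefc
  10 |   6 | gfefc

SA = [3, 10, 0, 4, 1, 8, 2, 9, 7, 5, 6]
[i] adj suffixes → lcp
  [1] 3/10 → 0 ('')
  [2] 10/0 → 0 ('')
  [3] 0/4 → 1 ('d')
  [4] 4/1 → 0 ('')
  [5] 1/8 → 2 ('ef')
  [6] 8/2 → 0 ('')
  [7] 2/9 → 1 ('f')
  [8] 9/7 → 1 ('f')
  [9] 7/5 → 1 ('f')
  [10] 5/6 → 0 ('')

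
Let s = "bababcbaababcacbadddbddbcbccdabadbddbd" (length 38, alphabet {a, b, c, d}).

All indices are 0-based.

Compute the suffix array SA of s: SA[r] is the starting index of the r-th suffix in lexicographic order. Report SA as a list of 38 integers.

rank | idx | suffix
   0 |   7 | aababcacbadddbddbcbccdabadbddbd
   1 |   8 | ababcacbadddbddbcbccdabadbddbd
   2 |   1 | ababcbaababcacbadddbddbcbccdabadbddbd
   3 |  29 | abadbddbd
   4 |  10 | abcacbadddbddbcbccdabadbddbd
   5 |   3 | abcbaababcacbadddbddbcbccdabadbddbd
   6 |  13 | acbadddbddbcbccdabadbddbd
   7 |  31 | adbddbd
   8 |  16 | adddbddbcbccdabadbddbd
   9 |   6 | baababcacbadddbddbcbccdabadbddbd
  10 |   0 | bababcbaababcacbadddbddbcbccdabadbddbd
  11 |   9 | babcacbadddbddbcbccdabadbddbd
  12 |   2 | babcbaababcacbadddbddbcbccdabadbddbd
  13 |  30 | badbddbd
  14 |  15 | badddbddbcbccdabadbddbd
  15 |  11 | bcacbadddbddbcbccdabadbddbd
  16 |   4 | bcbaababcacbadddbddbcbccdabadbddbd
  17 |  23 | bcbccdabadbddbd
  18 |  25 | bccdabadbddbd
  19 |  36 | bd
  20 |  20 | bddbcbccdabadbddbd
  21 |  33 | bddbd
  22 |  12 | cacbadddbddbcbccdabadbddbd
  23 |   5 | cbaababcacbadddbddbcbccdabadbddbd
  24 |  14 | cbadddbddbcbccdabadbddbd
  25 |  24 | cbccdabadbddbd
  26 |  26 | ccdabadbddbd
  27 |  27 | cdabadbddbd
  28 |  37 | d
  29 |  28 | dabadbddbd
  30 |  22 | dbcbccdabadbddbd
  31 |  35 | dbd
  32 |  19 | dbddbcbccdabadbddbd
  33 |  32 | dbddbd
  34 |  21 | ddbcbccdabadbddbd
  35 |  34 | ddbd
  36 |  18 | ddbddbcbccdabadbddbd
  37 |  17 | dddbddbcbccdabadbddbd

[7, 8, 1, 29, 10, 3, 13, 31, 16, 6, 0, 9, 2, 30, 15, 11, 4, 23, 25, 36, 20, 33, 12, 5, 14, 24, 26, 27, 37, 28, 22, 35, 19, 32, 21, 34, 18, 17]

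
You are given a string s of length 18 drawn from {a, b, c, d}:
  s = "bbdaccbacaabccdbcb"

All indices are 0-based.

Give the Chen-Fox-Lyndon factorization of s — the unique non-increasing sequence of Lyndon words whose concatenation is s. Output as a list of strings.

emit factor 1: 'bbd' (i=0, period=3)
emit factor 2: 'accb' (i=3, period=4)
emit factor 3: 'ac' (i=7, period=2)
emit factor 4: 'aabccdbcb' (i=9, period=9)

["bbd", "accb", "ac", "aabccdbcb"]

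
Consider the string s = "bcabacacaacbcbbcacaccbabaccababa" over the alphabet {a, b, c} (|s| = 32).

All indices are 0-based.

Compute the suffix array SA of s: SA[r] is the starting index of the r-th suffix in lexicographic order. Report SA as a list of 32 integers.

[31, 8, 29, 27, 2, 22, 6, 4, 16, 9, 24, 18, 30, 28, 21, 3, 23, 13, 0, 14, 11, 7, 26, 1, 5, 15, 17, 20, 12, 10, 25, 19]

rank | idx | suffix
   0 |  31 | a
   1 |   8 | aacbcbbcacaccbabaccababa
   2 |  29 | aba
   3 |  27 | ababa
   4 |   2 | abacacaacbcbbcacaccbabaccababa
   5 |  22 | abaccababa
   6 |   6 | acaacbcbbcacaccbabaccababa
   7 |   4 | acacaacbcbbcacaccbabaccababa
   8 |  16 | acaccbabaccababa
   9 |   9 | acbcbbcacaccbabaccababa
  10 |  24 | accababa
  11 |  18 | accbabaccababa
  12 |  30 | ba
  13 |  28 | baba
  14 |  21 | babaccababa
  15 |   3 | bacacaacbcbbcacaccbabaccababa
  16 |  23 | baccababa
  17 |  13 | bbcacaccbabaccababa
  18 |   0 | bcabacacaacbcbbcacaccbabaccababa
  19 |  14 | bcacaccbabaccababa
  20 |  11 | bcbbcacaccbabaccababa
  21 |   7 | caacbcbbcacaccbabaccababa
  22 |  26 | cababa
  23 |   1 | cabacacaacbcbbcacaccbabaccababa
  24 |   5 | cacaacbcbbcacaccbabaccababa
  25 |  15 | cacaccbabaccababa
  26 |  17 | caccbabaccababa
  27 |  20 | cbabaccababa
  28 |  12 | cbbcacaccbabaccababa
  29 |  10 | cbcbbcacaccbabaccababa
  30 |  25 | ccababa
  31 |  19 | ccbabaccababa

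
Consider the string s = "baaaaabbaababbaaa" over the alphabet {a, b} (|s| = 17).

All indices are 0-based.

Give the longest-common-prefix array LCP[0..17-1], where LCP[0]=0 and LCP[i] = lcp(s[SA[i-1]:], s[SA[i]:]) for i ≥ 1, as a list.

[0, 1, 2, 3, 4, 3, 2, 3, 1, 2, 5, 0, 4, 3, 2, 1, 4]

rank | idx | suffix
   0 |  16 | a
   1 |  15 | aa
   2 |  14 | aaa
   3 |   1 | aaaaabbaababbaaa
   4 |   2 | aaaabbaababbaaa
   5 |   3 | aaabbaababbaaa
   6 |   8 | aababbaaa
   7 |   4 | aabbaababbaaa
   8 |   9 | ababbaaa
   9 |  11 | abbaaa
  10 |   5 | abbaababbaaa
  11 |  13 | baaa
  12 |   0 | baaaaabbaababbaaa
  13 |   7 | baababbaaa
  14 |  10 | babbaaa
  15 |  12 | bbaaa
  16 |   6 | bbaababbaaa

SA = [16, 15, 14, 1, 2, 3, 8, 4, 9, 11, 5, 13, 0, 7, 10, 12, 6]
rank  pair      lcp
   1  s[16:],s[15:]  1  'a'
   2  s[15:],s[14:]  2  'aa'
   3  s[14:],s[1:]  3  'aaa'
   4  s[1:],s[2:]  4  'aaaa'
   5  s[2:],s[3:]  3  'aaa'
   6  s[3:],s[8:]  2  'aa'
   7  s[8:],s[4:]  3  'aab'
   8  s[4:],s[9:]  1  'a'
   9  s[9:],s[11:]  2  'ab'
  10  s[11:],s[5:]  5  'abbaa'
  11  s[5:],s[13:]  0  ''
  12  s[13:],s[0:]  4  'baaa'
  13  s[0:],s[7:]  3  'baa'
  14  s[7:],s[10:]  2  'ba'
  15  s[10:],s[12:]  1  'b'
  16  s[12:],s[6:]  4  'bbaa'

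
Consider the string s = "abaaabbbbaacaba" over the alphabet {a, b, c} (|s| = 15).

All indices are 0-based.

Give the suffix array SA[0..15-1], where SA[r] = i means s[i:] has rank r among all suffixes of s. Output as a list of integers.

[14, 2, 3, 9, 12, 0, 4, 10, 13, 1, 8, 7, 6, 5, 11]

sorted suffixes:
  #0 SA[0]=14  'a'
  #1 SA[1]=2  'aaabbbbaacaba'
  #2 SA[2]=3  'aabbbbaacaba'
  #3 SA[3]=9  'aacaba'
  #4 SA[4]=12  'aba'
  #5 SA[5]=0  'abaaabbbbaacaba'
  #6 SA[6]=4  'abbbbaacaba'
  #7 SA[7]=10  'acaba'
  #8 SA[8]=13  'ba'
  #9 SA[9]=1  'baaabbbbaacaba'
  #10 SA[10]=8  'baacaba'
  #11 SA[11]=7  'bbaacaba'
  #12 SA[12]=6  'bbbaacaba'
  #13 SA[13]=5  'bbbbaacaba'
  #14 SA[14]=11  'caba'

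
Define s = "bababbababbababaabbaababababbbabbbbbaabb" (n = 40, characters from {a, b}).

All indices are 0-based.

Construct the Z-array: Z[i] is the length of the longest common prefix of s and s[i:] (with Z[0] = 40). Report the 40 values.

Z[0]=40
i=1: outside box; Z[1]=0
i=2: outside box; Z[2]=3 grow→box=[2,5)
i=3: min(r-i=2, Z[1]=0)=0; Z[3]=0
i=4: min(r-i=1, Z[2]=3)=1; Z[4]=1
i=5: outside box; Z[5]=10 grow→box=[5,15)
i=6: min(r-i=9, Z[1]=0)=0; Z[6]=0
i=7: min(r-i=8, Z[2]=3)=3; Z[7]=3
i=8: min(r-i=7, Z[3]=0)=0; Z[8]=0
i=9: min(r-i=6, Z[4]=1)=1; Z[9]=1
i=10: min(r-i=5, Z[5]=10)=5; Z[10]=5
i=11: min(r-i=4, Z[6]=0)=0; Z[11]=0
i=12: min(r-i=3, Z[7]=3)=3; Z[12]=4 grow→box=[12,16)
i=13: min(r-i=3, Z[1]=0)=0; Z[13]=0
i=14: min(r-i=2, Z[2]=3)=2; Z[14]=2
i=15: min(r-i=1, Z[3]=0)=0; Z[15]=0
i=16: outside box; Z[16]=0
i=17: outside box; Z[17]=1 grow→box=[17,18)
i=18: outside box; Z[18]=2 grow→box=[18,20)
i=19: min(r-i=1, Z[1]=0)=0; Z[19]=0
i=20: outside box; Z[20]=0
i=21: outside box; Z[21]=5 grow→box=[21,26)
i=22: min(r-i=4, Z[1]=0)=0; Z[22]=0
i=23: min(r-i=3, Z[2]=3)=3; Z[23]=6 grow→box=[23,29)
i=24: min(r-i=5, Z[1]=0)=0; Z[24]=0
i=25: min(r-i=4, Z[2]=3)=3; Z[25]=3
i=26: min(r-i=3, Z[3]=0)=0; Z[26]=0
i=27: min(r-i=2, Z[4]=1)=1; Z[27]=1
i=28: min(r-i=1, Z[5]=10)=1; Z[28]=1
i=29: outside box; Z[29]=3 grow→box=[29,32)
i=30: min(r-i=2, Z[1]=0)=0; Z[30]=0
i=31: min(r-i=1, Z[2]=3)=1; Z[31]=1
i=32: outside box; Z[32]=1 grow→box=[32,33)
i=33: outside box; Z[33]=1 grow→box=[33,34)
i=34: outside box; Z[34]=1 grow→box=[34,35)
i=35: outside box; Z[35]=2 grow→box=[35,37)
i=36: min(r-i=1, Z[1]=0)=0; Z[36]=0
i=37: outside box; Z[37]=0
i=38: outside box; Z[38]=1 grow→box=[38,39)
i=39: outside box; Z[39]=1 grow→box=[39,40)

[40, 0, 3, 0, 1, 10, 0, 3, 0, 1, 5, 0, 4, 0, 2, 0, 0, 1, 2, 0, 0, 5, 0, 6, 0, 3, 0, 1, 1, 3, 0, 1, 1, 1, 1, 2, 0, 0, 1, 1]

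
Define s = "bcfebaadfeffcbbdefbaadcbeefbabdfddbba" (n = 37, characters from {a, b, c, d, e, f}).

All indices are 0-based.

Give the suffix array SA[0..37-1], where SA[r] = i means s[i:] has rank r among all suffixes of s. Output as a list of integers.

sorted suffixes:
  #0 SA[0]=36  'a'
  #1 SA[1]=19  'aadcbeefbabdfddbba'
  #2 SA[2]=5  'aadfeffcbbdefbaadcbeefbabdfddbba'
  #3 SA[3]=28  'abdfddbba'
  #4 SA[4]=20  'adcbeefbabdfddbba'
  #5 SA[5]=6  'adfeffcbbdefbaadcbeefbabdfddbba'
  #6 SA[6]=35  'ba'
  #7 SA[7]=18  'baadcbeefbabdfddbba'
  #8 SA[8]=4  'baadfeffcbbdefbaadcbeefbabdfddbba'
  #9 SA[9]=27  'babdfddbba'
  #10 SA[10]=34  'bba'
  #11 SA[11]=13  'bbdefbaadcbeefbabdfddbba'
  #12 SA[12]=0  'bcfebaadfeffcbbdefbaadcbeefbabdfddbba'
  #13 SA[13]=14  'bdefbaadcbeefbabdfddbba'
  #14 SA[14]=29  'bdfddbba'
  #15 SA[15]=23  'beefbabdfddbba'
  #16 SA[16]=12  'cbbdefbaadcbeefbabdfddbba'
  #17 SA[17]=22  'cbeefbabdfddbba'
  #18 SA[18]=1  'cfebaadfeffcbbdefbaadcbeefbabdfddbba'
  #19 SA[19]=33  'dbba'
  #20 SA[20]=21  'dcbeefbabdfddbba'
  #21 SA[21]=32  'ddbba'
  #22 SA[22]=15  'defbaadcbeefbabdfddbba'
  #23 SA[23]=30  'dfddbba'
  #24 SA[24]=7  'dfeffcbbdefbaadcbeefbabdfddbba'
  #25 SA[25]=3  'ebaadfeffcbbdefbaadcbeefbabdfddbba'
  #26 SA[26]=24  'eefbabdfddbba'
  #27 SA[27]=16  'efbaadcbeefbabdfddbba'
  #28 SA[28]=25  'efbabdfddbba'
  #29 SA[29]=9  'effcbbdefbaadcbeefbabdfddbba'
  #30 SA[30]=17  'fbaadcbeefbabdfddbba'
  #31 SA[31]=26  'fbabdfddbba'
  #32 SA[32]=11  'fcbbdefbaadcbeefbabdfddbba'
  #33 SA[33]=31  'fddbba'
  #34 SA[34]=2  'febaadfeffcbbdefbaadcbeefbabdfddbba'
  #35 SA[35]=8  'feffcbbdefbaadcbeefbabdfddbba'
  #36 SA[36]=10  'ffcbbdefbaadcbeefbabdfddbba'

[36, 19, 5, 28, 20, 6, 35, 18, 4, 27, 34, 13, 0, 14, 29, 23, 12, 22, 1, 33, 21, 32, 15, 30, 7, 3, 24, 16, 25, 9, 17, 26, 11, 31, 2, 8, 10]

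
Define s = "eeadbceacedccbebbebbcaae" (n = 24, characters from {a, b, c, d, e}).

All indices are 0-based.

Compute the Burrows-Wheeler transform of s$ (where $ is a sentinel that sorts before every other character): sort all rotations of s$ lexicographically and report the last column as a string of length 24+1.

eceeaeebdbcbcdbaaeacebbc$

rank  rotation                   last
    0  $eeadbceacedccbebbebbcaae  e
    1  aae$eeadbceacedccbebbebbc  c
    2  acedccbebbebbcaae$eeadbce  e
    3  adbceacedccbebbebbcaae$ee  e
    4  ae$eeadbceacedccbebbebbca  a
    5  bbcaae$eeadbceacedccbebbe  e
    6  bbebbcaae$eeadbceacedccbe  e
    7  bcaae$eeadbceacedccbebbeb  b
    8  bceacedccbebbebbcaae$eead  d
    9  bebbcaae$eeadbceacedccbeb  b
   10  bebbebbcaae$eeadbceacedcc  c
   11  caae$eeadbceacedccbebbebb  b
   12  cbebbebbcaae$eeadbceacedc  c
   13  ccbebbebbcaae$eeadbceaced  d
   14  ceacedccbebbebbcaae$eeadb  b
   15  cedccbebbebbcaae$eeadbcea  a
   16  dbceacedccbebbebbcaae$eea  a
   17  dccbebbebbcaae$eeadbceace  e
   18  e$eeadbceacedccbebbebbcaa  a
   19  eacedccbebbebbcaae$eeadbc  c
   20  eadbceacedccbebbebbcaae$e  e
   21  ebbcaae$eeadbceacedccbebb  b
   22  ebbebbcaae$eeadbceacedccb  b
   23  edccbebbebbcaae$eeadbceac  c
   24  eeadbceacedccbebbebbcaae$  $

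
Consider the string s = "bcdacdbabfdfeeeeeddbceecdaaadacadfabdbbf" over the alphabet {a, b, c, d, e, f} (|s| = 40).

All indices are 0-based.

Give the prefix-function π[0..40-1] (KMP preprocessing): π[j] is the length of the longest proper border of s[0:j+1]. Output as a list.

[0, 0, 0, 0, 0, 0, 1, 0, 1, 0, 0, 0, 0, 0, 0, 0, 0, 0, 0, 1, 2, 0, 0, 0, 0, 0, 0, 0, 0, 0, 0, 0, 0, 0, 0, 1, 0, 1, 1, 0]

π[0] = 0
j=1 s[j]='c': π[1]=0 (border '')
j=2 s[j]='d': π[2]=0 (border '')
j=3 s[j]='a': π[3]=0 (border '')
j=4 s[j]='c': π[4]=0 (border '')
j=5 s[j]='d': π[5]=0 (border '')
j=6 s[j]='b': π[6]=1 (border 'b')
j=7 s[j]='a': k: 1→0; π[7]=0 (border '')
j=8 s[j]='b': π[8]=1 (border 'b')
j=9 s[j]='f': k: 1→0; π[9]=0 (border '')
j=10 s[j]='d': π[10]=0 (border '')
j=11 s[j]='f': π[11]=0 (border '')
j=12 s[j]='e': π[12]=0 (border '')
j=13 s[j]='e': π[13]=0 (border '')
j=14 s[j]='e': π[14]=0 (border '')
j=15 s[j]='e': π[15]=0 (border '')
j=16 s[j]='e': π[16]=0 (border '')
j=17 s[j]='d': π[17]=0 (border '')
j=18 s[j]='d': π[18]=0 (border '')
j=19 s[j]='b': π[19]=1 (border 'b')
j=20 s[j]='c': π[20]=2 (border 'bc')
j=21 s[j]='e': k: 2→0; π[21]=0 (border '')
j=22 s[j]='e': π[22]=0 (border '')
j=23 s[j]='c': π[23]=0 (border '')
j=24 s[j]='d': π[24]=0 (border '')
j=25 s[j]='a': π[25]=0 (border '')
j=26 s[j]='a': π[26]=0 (border '')
j=27 s[j]='a': π[27]=0 (border '')
j=28 s[j]='d': π[28]=0 (border '')
j=29 s[j]='a': π[29]=0 (border '')
j=30 s[j]='c': π[30]=0 (border '')
j=31 s[j]='a': π[31]=0 (border '')
j=32 s[j]='d': π[32]=0 (border '')
j=33 s[j]='f': π[33]=0 (border '')
j=34 s[j]='a': π[34]=0 (border '')
j=35 s[j]='b': π[35]=1 (border 'b')
j=36 s[j]='d': k: 1→0; π[36]=0 (border '')
j=37 s[j]='b': π[37]=1 (border 'b')
j=38 s[j]='b': k: 1→0; π[38]=1 (border 'b')
j=39 s[j]='f': k: 1→0; π[39]=0 (border '')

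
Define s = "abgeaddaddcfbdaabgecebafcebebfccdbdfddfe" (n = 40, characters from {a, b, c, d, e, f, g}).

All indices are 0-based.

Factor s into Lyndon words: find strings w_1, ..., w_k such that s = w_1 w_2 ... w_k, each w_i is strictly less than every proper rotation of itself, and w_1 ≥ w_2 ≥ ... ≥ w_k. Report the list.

emit factor 1: 'abgeaddaddcfbd' (i=0, period=14)
emit factor 2: 'aabgecebafcebebfccdbdfddfe' (i=14, period=26)

["abgeaddaddcfbd", "aabgecebafcebebfccdbdfddfe"]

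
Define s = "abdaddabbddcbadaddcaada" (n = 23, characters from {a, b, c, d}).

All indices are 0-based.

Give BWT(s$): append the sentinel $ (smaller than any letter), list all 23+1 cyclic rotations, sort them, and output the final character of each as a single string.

adcd$abddcaabddadbaddaab

rank  rotation                  last
    0  $abdaddabbddcbadaddcaada  a
    1  a$abdaddabbddcbadaddcaad  d
    2  aada$abdaddabbddcbadaddc  c
    3  abbddcbadaddcaada$abdadd  d
    4  abdaddabbddcbadaddcaada$  $
    5  ada$abdaddabbddcbadaddca  a
    6  adaddcaada$abdaddabbddcb  b
    7  addabbddcbadaddcaada$abd  d
    8  addcaada$abdaddabbddcbad  d
    9  badaddcaada$abdaddabbddc  c
   10  bbddcbadaddcaada$abdadda  a
   11  bdaddabbddcbadaddcaada$a  a
   12  bddcbadaddcaada$abdaddab  b
   13  caada$abdaddabbddcbadadd  d
   14  cbadaddcaada$abdaddabbdd  d
   15  da$abdaddabbddcbadaddcaa  a
   16  dabbddcbadaddcaada$abdad  d
   17  daddabbddcbadaddcaada$ab  b
   18  daddcaada$abdaddabbddcba  a
   19  dcaada$abdaddabbddcbadad  d
   20  dcbadaddcaada$abdaddabbd  d
   21  ddabbddcbadaddcaada$abda  a
   22  ddcaada$abdaddabbddcbada  a
   23  ddcbadaddcaada$abdaddabb  b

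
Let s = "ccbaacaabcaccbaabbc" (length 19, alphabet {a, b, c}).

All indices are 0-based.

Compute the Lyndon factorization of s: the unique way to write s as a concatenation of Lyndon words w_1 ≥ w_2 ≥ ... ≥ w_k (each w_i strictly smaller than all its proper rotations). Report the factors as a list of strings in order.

["c", "c", "b", "aac", "aabcaccb", "aabbc"]

emit factor 1: 'c' (i=0, period=1)
emit factor 2: 'c' (i=1, period=1)
emit factor 3: 'b' (i=2, period=1)
emit factor 4: 'aac' (i=3, period=3)
emit factor 5: 'aabcaccb' (i=6, period=8)
emit factor 6: 'aabbc' (i=14, period=5)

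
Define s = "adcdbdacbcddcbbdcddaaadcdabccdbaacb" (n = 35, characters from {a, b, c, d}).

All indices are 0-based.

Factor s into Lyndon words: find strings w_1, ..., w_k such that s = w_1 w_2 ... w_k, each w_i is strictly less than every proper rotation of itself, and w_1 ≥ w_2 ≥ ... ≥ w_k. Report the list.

["adcdbd", "acbcddcbbdcdd", "aaadcdabccdbaacb"]

emit factor 1: 'adcdbd' (i=0, period=6)
emit factor 2: 'acbcddcbbdcdd' (i=6, period=13)
emit factor 3: 'aaadcdabccdbaacb' (i=19, period=16)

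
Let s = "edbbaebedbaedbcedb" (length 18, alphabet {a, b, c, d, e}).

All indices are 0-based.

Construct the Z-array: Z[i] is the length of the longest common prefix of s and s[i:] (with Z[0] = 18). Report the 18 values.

Z[0]=18
i=1: i≥r, start 0; Z[1]=0
i=2: i≥r, start 0; Z[2]=0
i=3: i≥r, start 0; Z[3]=0
i=4: i≥r, start 0; Z[4]=0
i=5: i≥r, start 0; Z[5]=1 extend→box=[5,6)
i=6: i≥r, start 0; Z[6]=0
i=7: i≥r, start 0; Z[7]=3 extend→box=[7,10)
i=8: min(r-i=2, Z[1]=0)=0; Z[8]=0
i=9: min(r-i=1, Z[2]=0)=0; Z[9]=0
i=10: i≥r, start 0; Z[10]=0
i=11: i≥r, start 0; Z[11]=3 extend→box=[11,14)
i=12: min(r-i=2, Z[1]=0)=0; Z[12]=0
i=13: min(r-i=1, Z[2]=0)=0; Z[13]=0
i=14: i≥r, start 0; Z[14]=0
i=15: i≥r, start 0; Z[15]=3 extend→box=[15,18)
i=16: min(r-i=2, Z[1]=0)=0; Z[16]=0
i=17: min(r-i=1, Z[2]=0)=0; Z[17]=0

[18, 0, 0, 0, 0, 1, 0, 3, 0, 0, 0, 3, 0, 0, 0, 3, 0, 0]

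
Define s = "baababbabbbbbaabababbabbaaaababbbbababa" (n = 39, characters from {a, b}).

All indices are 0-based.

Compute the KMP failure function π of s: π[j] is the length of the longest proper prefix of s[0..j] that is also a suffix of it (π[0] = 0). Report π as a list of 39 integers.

[0, 0, 0, 1, 2, 1, 1, 2, 1, 1, 1, 1, 1, 2, 3, 4, 5, 6, 2, 1, 1, 2, 1, 1, 2, 3, 0, 0, 1, 2, 1, 1, 1, 1, 2, 1, 2, 1, 2]

π[0] = 0
j=1 s[j]='a': π[1]=0 (border '')
j=2 s[j]='a': π[2]=0 (border '')
j=3 s[j]='b': π[3]=1 (border 'b')
j=4 s[j]='a': π[4]=2 (border 'ba')
j=5 s[j]='b': k: 2→0; π[5]=1 (border 'b')
j=6 s[j]='b': k: 1→0; π[6]=1 (border 'b')
j=7 s[j]='a': π[7]=2 (border 'ba')
j=8 s[j]='b': k: 2→0; π[8]=1 (border 'b')
j=9 s[j]='b': k: 1→0; π[9]=1 (border 'b')
j=10 s[j]='b': k: 1→0; π[10]=1 (border 'b')
j=11 s[j]='b': k: 1→0; π[11]=1 (border 'b')
j=12 s[j]='b': k: 1→0; π[12]=1 (border 'b')
j=13 s[j]='a': π[13]=2 (border 'ba')
j=14 s[j]='a': π[14]=3 (border 'baa')
j=15 s[j]='b': π[15]=4 (border 'baab')
j=16 s[j]='a': π[16]=5 (border 'baaba')
j=17 s[j]='b': π[17]=6 (border 'baabab')
j=18 s[j]='a': k: 6→1; π[18]=2 (border 'ba')
j=19 s[j]='b': k: 2→0; π[19]=1 (border 'b')
j=20 s[j]='b': k: 1→0; π[20]=1 (border 'b')
j=21 s[j]='a': π[21]=2 (border 'ba')
j=22 s[j]='b': k: 2→0; π[22]=1 (border 'b')
j=23 s[j]='b': k: 1→0; π[23]=1 (border 'b')
j=24 s[j]='a': π[24]=2 (border 'ba')
j=25 s[j]='a': π[25]=3 (border 'baa')
j=26 s[j]='a': k: 3→0; π[26]=0 (border '')
j=27 s[j]='a': π[27]=0 (border '')
j=28 s[j]='b': π[28]=1 (border 'b')
j=29 s[j]='a': π[29]=2 (border 'ba')
j=30 s[j]='b': k: 2→0; π[30]=1 (border 'b')
j=31 s[j]='b': k: 1→0; π[31]=1 (border 'b')
j=32 s[j]='b': k: 1→0; π[32]=1 (border 'b')
j=33 s[j]='b': k: 1→0; π[33]=1 (border 'b')
j=34 s[j]='a': π[34]=2 (border 'ba')
j=35 s[j]='b': k: 2→0; π[35]=1 (border 'b')
j=36 s[j]='a': π[36]=2 (border 'ba')
j=37 s[j]='b': k: 2→0; π[37]=1 (border 'b')
j=38 s[j]='a': π[38]=2 (border 'ba')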